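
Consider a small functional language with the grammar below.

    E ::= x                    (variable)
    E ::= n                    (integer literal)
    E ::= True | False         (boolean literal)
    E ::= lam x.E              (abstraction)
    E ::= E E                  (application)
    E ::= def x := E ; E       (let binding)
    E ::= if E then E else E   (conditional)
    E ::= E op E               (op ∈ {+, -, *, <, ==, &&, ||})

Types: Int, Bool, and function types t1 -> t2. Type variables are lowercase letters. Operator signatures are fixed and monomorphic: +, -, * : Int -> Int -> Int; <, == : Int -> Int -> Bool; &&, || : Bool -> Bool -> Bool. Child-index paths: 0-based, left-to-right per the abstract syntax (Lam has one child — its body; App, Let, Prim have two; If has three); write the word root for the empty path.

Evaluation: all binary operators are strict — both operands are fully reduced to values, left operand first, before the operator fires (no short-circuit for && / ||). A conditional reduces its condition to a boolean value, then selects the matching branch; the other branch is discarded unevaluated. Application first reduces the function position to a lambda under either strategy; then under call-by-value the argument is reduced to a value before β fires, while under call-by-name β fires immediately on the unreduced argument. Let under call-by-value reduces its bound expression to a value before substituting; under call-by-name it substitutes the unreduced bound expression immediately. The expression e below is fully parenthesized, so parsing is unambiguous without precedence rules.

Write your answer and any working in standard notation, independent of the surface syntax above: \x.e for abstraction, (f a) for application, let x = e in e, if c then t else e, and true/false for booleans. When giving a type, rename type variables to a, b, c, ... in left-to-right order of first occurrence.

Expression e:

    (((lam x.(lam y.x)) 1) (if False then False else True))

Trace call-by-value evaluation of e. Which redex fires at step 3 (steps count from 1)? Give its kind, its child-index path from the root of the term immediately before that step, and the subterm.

Derivation:
step 0: (((\x.(\y.x)) 1) (if false then false else true))
step 1: [beta@0] ((\y.1) (if false then false else true))
step 2: [if@1] ((\y.1) true)
step 3: [beta@root] 1

Answer: beta at root : ((\y.1) true)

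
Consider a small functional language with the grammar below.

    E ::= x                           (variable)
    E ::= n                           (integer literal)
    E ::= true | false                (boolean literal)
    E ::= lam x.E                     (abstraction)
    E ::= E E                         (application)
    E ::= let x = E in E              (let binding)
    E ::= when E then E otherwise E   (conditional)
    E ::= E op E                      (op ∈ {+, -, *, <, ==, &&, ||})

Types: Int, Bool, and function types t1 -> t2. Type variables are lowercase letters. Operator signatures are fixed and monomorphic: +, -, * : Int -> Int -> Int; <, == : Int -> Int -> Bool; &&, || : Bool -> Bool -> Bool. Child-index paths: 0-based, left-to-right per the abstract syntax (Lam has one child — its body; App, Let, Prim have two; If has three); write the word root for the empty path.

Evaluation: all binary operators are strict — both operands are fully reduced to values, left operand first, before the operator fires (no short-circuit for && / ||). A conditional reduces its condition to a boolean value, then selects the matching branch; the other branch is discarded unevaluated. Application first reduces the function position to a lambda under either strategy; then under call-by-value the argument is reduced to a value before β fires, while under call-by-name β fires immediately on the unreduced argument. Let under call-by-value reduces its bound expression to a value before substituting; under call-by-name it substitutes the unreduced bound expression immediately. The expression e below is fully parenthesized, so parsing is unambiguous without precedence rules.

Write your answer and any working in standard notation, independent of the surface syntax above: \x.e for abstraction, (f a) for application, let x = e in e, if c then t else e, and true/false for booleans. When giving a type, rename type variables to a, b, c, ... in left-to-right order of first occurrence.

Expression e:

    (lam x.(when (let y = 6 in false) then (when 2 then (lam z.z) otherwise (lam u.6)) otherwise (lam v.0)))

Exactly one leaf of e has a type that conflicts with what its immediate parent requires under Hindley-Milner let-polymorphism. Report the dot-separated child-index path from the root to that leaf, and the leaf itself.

Answer: 0.1.0 : 2

Derivation:
let y : Int
  unify Bool ~ Bool
  unify Int ~ Bool
  FAIL: mismatch Int ~ Bool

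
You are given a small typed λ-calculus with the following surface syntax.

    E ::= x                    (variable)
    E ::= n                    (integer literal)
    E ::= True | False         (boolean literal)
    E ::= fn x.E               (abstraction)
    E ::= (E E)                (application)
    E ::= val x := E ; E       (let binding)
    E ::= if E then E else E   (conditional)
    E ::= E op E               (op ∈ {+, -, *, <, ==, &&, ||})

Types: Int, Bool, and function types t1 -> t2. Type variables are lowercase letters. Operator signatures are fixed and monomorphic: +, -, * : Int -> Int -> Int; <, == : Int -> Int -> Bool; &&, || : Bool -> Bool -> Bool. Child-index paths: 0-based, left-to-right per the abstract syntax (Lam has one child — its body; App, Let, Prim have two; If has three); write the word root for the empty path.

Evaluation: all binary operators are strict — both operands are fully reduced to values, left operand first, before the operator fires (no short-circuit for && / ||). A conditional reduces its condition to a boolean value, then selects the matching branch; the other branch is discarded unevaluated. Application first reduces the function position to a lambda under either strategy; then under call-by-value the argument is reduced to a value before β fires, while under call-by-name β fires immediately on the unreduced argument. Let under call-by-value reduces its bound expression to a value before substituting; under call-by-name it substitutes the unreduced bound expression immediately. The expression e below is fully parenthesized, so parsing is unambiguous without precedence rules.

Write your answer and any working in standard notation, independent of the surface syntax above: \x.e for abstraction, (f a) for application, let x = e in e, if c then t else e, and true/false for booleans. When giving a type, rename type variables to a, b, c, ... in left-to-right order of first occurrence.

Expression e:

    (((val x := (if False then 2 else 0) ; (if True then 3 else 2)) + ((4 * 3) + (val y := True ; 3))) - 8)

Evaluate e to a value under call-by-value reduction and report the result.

Answer: 10

Derivation:
step 0: (((let x = (if false then 2 else 0) in (if true then 3 else 2)) + ((4 * 3) + (let y = true in 3))) - 8)
step 1: [if@0.0.0] (((let x = 0 in (if true then 3 else 2)) + ((4 * 3) + (let y = true in 3))) - 8)
step 2: [let@0.0] (((if true then 3 else 2) + ((4 * 3) + (let y = true in 3))) - 8)
step 3: [if@0.0] ((3 + ((4 * 3) + (let y = true in 3))) - 8)
step 4: [delta@0.1.0] ((3 + (12 + (let y = true in 3))) - 8)
step 5: [let@0.1.1] ((3 + (12 + 3)) - 8)
step 6: [delta@0.1] ((3 + 15) - 8)
step 7: [delta@0] (18 - 8)
step 8: [delta@root] 10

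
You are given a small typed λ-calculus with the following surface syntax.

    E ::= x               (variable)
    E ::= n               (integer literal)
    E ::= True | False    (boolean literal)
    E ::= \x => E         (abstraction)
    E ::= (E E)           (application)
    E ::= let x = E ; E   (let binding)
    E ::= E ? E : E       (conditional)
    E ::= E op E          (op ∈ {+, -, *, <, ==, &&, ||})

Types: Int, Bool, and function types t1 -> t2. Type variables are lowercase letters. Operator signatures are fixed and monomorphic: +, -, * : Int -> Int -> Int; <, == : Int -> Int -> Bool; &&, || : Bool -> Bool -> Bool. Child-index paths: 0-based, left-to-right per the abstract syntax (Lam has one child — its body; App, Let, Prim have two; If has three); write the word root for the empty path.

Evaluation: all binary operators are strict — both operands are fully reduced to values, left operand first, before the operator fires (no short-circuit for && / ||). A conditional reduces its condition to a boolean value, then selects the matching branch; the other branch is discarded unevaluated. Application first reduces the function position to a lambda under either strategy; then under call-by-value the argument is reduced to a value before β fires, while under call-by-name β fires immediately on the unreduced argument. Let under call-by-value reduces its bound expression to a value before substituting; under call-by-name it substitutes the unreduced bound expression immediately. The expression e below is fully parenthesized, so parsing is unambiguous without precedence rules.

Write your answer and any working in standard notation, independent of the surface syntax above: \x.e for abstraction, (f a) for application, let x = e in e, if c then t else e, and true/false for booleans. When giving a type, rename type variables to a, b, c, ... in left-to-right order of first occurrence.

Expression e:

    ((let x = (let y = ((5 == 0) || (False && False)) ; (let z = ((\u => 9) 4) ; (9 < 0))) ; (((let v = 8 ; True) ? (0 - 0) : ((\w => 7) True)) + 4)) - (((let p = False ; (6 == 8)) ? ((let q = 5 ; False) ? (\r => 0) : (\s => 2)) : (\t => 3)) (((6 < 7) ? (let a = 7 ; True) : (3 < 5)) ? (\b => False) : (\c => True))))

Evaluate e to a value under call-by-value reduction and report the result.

Working:
step 0: ((let x = (let y = ((5 == 0) || (false && false)) in (let z = ((\u.9) 4) in (9 < 0))) in ((if (let v = 8 in true) then (0 - 0) else ((\w.7) true)) + 4)) - ((if (let p = false in (6 == 8)) then (if (let q = 5 in false) then (\r.0) else (\s.2)) else (\t.3)) (if (if (6 < 7) then (let a = 7 in true) else (3 < 5)) then (\b.false) else (\c.true))))
step 1: [delta@0.0.0.0] ((let x = (let y = (false || (false && false)) in (let z = ((\u.9) 4) in (9 < 0))) in ((if (let v = 8 in true) then (0 - 0) else ((\w.7) true)) + 4)) - ((if (let p = false in (6 == 8)) then (if (let q = 5 in false) then (\r.0) else (\s.2)) else (\t.3)) (if (if (6 < 7) then (let a = 7 in true) else (3 < 5)) then (\b.false) else (\c.true))))
step 2: [delta@0.0.0.1] ((let x = (let y = (false || false) in (let z = ((\u.9) 4) in (9 < 0))) in ((if (let v = 8 in true) then (0 - 0) else ((\w.7) true)) + 4)) - ((if (let p = false in (6 == 8)) then (if (let q = 5 in false) then (\r.0) else (\s.2)) else (\t.3)) (if (if (6 < 7) then (let a = 7 in true) else (3 < 5)) then (\b.false) else (\c.true))))
step 3: [delta@0.0.0] ((let x = (let y = false in (let z = ((\u.9) 4) in (9 < 0))) in ((if (let v = 8 in true) then (0 - 0) else ((\w.7) true)) + 4)) - ((if (let p = false in (6 == 8)) then (if (let q = 5 in false) then (\r.0) else (\s.2)) else (\t.3)) (if (if (6 < 7) then (let a = 7 in true) else (3 < 5)) then (\b.false) else (\c.true))))
step 4: [let@0.0] ((let x = (let z = ((\u.9) 4) in (9 < 0)) in ((if (let v = 8 in true) then (0 - 0) else ((\w.7) true)) + 4)) - ((if (let p = false in (6 == 8)) then (if (let q = 5 in false) then (\r.0) else (\s.2)) else (\t.3)) (if (if (6 < 7) then (let a = 7 in true) else (3 < 5)) then (\b.false) else (\c.true))))
step 5: [beta@0.0.0] ((let x = (let z = 9 in (9 < 0)) in ((if (let v = 8 in true) then (0 - 0) else ((\w.7) true)) + 4)) - ((if (let p = false in (6 == 8)) then (if (let q = 5 in false) then (\r.0) else (\s.2)) else (\t.3)) (if (if (6 < 7) then (let a = 7 in true) else (3 < 5)) then (\b.false) else (\c.true))))
step 6: [let@0.0] ((let x = (9 < 0) in ((if (let v = 8 in true) then (0 - 0) else ((\w.7) true)) + 4)) - ((if (let p = false in (6 == 8)) then (if (let q = 5 in false) then (\r.0) else (\s.2)) else (\t.3)) (if (if (6 < 7) then (let a = 7 in true) else (3 < 5)) then (\b.false) else (\c.true))))
step 7: [delta@0.0] ((let x = false in ((if (let v = 8 in true) then (0 - 0) else ((\w.7) true)) + 4)) - ((if (let p = false in (6 == 8)) then (if (let q = 5 in false) then (\r.0) else (\s.2)) else (\t.3)) (if (if (6 < 7) then (let a = 7 in true) else (3 < 5)) then (\b.false) else (\c.true))))
step 8: [let@0] (((if (let v = 8 in true) then (0 - 0) else ((\w.7) true)) + 4) - ((if (let p = false in (6 == 8)) then (if (let q = 5 in false) then (\r.0) else (\s.2)) else (\t.3)) (if (if (6 < 7) then (let a = 7 in true) else (3 < 5)) then (\b.false) else (\c.true))))
step 9: [let@0.0.0] (((if true then (0 - 0) else ((\w.7) true)) + 4) - ((if (let p = false in (6 == 8)) then (if (let q = 5 in false) then (\r.0) else (\s.2)) else (\t.3)) (if (if (6 < 7) then (let a = 7 in true) else (3 < 5)) then (\b.false) else (\c.true))))
step 10: [if@0.0] (((0 - 0) + 4) - ((if (let p = false in (6 == 8)) then (if (let q = 5 in false) then (\r.0) else (\s.2)) else (\t.3)) (if (if (6 < 7) then (let a = 7 in true) else (3 < 5)) then (\b.false) else (\c.true))))
step 11: [delta@0.0] ((0 + 4) - ((if (let p = false in (6 == 8)) then (if (let q = 5 in false) then (\r.0) else (\s.2)) else (\t.3)) (if (if (6 < 7) then (let a = 7 in true) else (3 < 5)) then (\b.false) else (\c.true))))
step 12: [delta@0] (4 - ((if (let p = false in (6 == 8)) then (if (let q = 5 in false) then (\r.0) else (\s.2)) else (\t.3)) (if (if (6 < 7) then (let a = 7 in true) else (3 < 5)) then (\b.false) else (\c.true))))
step 13: [let@1.0.0] (4 - ((if (6 == 8) then (if (let q = 5 in false) then (\r.0) else (\s.2)) else (\t.3)) (if (if (6 < 7) then (let a = 7 in true) else (3 < 5)) then (\b.false) else (\c.true))))
step 14: [delta@1.0.0] (4 - ((if false then (if (let q = 5 in false) then (\r.0) else (\s.2)) else (\t.3)) (if (if (6 < 7) then (let a = 7 in true) else (3 < 5)) then (\b.false) else (\c.true))))
step 15: [if@1.0] (4 - ((\t.3) (if (if (6 < 7) then (let a = 7 in true) else (3 < 5)) then (\b.false) else (\c.true))))
step 16: [delta@1.1.0.0] (4 - ((\t.3) (if (if true then (let a = 7 in true) else (3 < 5)) then (\b.false) else (\c.true))))
step 17: [if@1.1.0] (4 - ((\t.3) (if (let a = 7 in true) then (\b.false) else (\c.true))))
step 18: [let@1.1.0] (4 - ((\t.3) (if true then (\b.false) else (\c.true))))
step 19: [if@1.1] (4 - ((\t.3) (\b.false)))
step 20: [beta@1] (4 - 3)
step 21: [delta@root] 1

Answer: 1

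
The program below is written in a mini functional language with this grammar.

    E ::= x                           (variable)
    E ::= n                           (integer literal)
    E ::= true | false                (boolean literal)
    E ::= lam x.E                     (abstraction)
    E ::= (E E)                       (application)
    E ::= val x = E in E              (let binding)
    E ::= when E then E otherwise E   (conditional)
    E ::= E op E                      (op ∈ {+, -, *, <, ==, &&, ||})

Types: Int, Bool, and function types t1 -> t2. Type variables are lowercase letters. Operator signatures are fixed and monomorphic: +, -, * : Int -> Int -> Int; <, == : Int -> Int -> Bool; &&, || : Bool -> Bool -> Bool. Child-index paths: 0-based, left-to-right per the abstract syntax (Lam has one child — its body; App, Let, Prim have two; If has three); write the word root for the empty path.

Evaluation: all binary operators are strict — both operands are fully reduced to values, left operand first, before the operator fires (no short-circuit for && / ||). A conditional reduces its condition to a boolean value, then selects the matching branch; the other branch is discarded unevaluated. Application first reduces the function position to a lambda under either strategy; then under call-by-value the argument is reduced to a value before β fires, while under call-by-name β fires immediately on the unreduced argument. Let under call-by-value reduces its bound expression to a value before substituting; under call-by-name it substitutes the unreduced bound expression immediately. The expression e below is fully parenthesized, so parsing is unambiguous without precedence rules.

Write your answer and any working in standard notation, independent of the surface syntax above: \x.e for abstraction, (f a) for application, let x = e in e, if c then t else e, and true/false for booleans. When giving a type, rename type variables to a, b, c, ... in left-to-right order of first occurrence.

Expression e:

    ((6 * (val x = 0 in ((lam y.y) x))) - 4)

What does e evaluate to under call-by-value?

Answer: -4

Working:
step 0: ((6 * (let x = 0 in ((\y.y) x))) - 4)
step 1: [let@0.1] ((6 * ((\y.y) 0)) - 4)
step 2: [beta@0.1] ((6 * 0) - 4)
step 3: [delta@0] (0 - 4)
step 4: [delta@root] -4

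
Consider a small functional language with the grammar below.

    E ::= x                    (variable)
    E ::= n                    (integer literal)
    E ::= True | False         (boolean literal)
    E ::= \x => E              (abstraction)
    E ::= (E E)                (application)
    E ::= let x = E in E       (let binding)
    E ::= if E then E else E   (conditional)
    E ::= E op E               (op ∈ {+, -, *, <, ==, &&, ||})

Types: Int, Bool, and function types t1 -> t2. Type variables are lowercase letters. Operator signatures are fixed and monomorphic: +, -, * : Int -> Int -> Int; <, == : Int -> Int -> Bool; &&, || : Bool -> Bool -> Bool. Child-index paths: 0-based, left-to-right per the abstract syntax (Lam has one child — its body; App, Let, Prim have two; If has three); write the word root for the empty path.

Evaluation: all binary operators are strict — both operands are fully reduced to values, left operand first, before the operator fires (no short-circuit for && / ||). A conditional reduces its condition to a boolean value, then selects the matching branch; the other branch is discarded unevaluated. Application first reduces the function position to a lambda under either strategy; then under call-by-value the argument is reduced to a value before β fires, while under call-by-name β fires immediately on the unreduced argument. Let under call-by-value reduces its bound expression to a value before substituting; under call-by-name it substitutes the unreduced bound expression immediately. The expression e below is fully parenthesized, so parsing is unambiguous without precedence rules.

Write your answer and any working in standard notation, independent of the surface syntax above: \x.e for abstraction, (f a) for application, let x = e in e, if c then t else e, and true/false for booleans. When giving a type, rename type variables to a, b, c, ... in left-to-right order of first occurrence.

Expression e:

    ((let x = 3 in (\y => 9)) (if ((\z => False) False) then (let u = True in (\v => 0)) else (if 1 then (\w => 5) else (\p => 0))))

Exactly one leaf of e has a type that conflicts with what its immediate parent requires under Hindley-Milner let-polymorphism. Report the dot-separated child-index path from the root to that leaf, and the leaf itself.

Answer: 1.2.0 : 1

Working:
let x : Int
\y._ : a -> Int
\z._ : b -> Bool
  unify b -> Bool ~ Bool -> c
  unify b ~ Bool
  unify Bool ~ c
_ _ : Bool
  unify Bool ~ Bool
let u : Bool
\v._ : d -> Int
  unify Int ~ Bool
  FAIL: mismatch Int ~ Bool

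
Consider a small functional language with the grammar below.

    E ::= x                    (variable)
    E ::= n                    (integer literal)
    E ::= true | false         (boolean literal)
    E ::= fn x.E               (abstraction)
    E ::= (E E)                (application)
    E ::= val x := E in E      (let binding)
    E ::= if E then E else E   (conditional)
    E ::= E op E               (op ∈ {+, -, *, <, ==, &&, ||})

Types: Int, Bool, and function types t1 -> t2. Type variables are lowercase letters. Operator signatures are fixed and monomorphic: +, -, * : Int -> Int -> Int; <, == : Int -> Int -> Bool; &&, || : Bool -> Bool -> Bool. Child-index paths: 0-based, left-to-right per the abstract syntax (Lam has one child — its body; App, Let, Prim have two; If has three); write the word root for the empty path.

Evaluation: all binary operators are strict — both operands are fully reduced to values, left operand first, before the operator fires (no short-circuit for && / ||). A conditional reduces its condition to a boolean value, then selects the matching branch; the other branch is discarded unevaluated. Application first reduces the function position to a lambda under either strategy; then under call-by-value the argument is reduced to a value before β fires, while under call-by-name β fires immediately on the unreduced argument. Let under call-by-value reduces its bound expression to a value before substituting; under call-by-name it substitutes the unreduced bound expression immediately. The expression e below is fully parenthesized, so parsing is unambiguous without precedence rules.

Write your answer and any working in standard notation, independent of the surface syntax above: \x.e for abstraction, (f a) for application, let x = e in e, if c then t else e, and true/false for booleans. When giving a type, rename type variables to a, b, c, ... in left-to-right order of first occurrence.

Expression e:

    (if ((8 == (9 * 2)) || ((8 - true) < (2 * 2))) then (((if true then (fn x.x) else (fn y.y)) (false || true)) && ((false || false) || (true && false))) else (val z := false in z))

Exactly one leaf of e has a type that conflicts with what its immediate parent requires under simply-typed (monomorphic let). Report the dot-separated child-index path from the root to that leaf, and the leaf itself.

Answer: 0.1.0.1 : true

Trace:
  unify Int ~ Int
  unify Int ~ Int
  unify Int ~ Int
  unify Int ~ Int
  unify Bool ~ Bool
  unify Int ~ Int
  unify Bool ~ Int
  FAIL: mismatch Bool ~ Int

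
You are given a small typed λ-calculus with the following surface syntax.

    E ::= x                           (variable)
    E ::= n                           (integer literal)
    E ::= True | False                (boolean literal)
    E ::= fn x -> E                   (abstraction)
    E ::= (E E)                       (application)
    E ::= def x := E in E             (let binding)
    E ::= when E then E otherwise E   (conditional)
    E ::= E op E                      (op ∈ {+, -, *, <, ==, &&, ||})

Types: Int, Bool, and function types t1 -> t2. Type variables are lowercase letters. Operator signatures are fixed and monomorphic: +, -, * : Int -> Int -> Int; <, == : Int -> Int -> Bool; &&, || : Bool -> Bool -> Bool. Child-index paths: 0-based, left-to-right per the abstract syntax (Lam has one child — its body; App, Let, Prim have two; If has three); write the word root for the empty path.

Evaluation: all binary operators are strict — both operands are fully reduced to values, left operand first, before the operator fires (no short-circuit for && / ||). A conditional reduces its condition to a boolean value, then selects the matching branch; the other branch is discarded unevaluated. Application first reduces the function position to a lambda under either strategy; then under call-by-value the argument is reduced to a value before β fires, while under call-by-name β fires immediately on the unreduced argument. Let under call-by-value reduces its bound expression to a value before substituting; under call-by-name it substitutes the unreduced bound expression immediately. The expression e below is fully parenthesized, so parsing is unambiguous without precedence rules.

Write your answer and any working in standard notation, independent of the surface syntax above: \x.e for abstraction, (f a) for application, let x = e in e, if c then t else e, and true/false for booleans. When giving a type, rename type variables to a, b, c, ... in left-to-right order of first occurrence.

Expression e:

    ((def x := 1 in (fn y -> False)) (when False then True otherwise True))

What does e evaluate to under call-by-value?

Derivation:
step 0: ((let x = 1 in (\y.false)) (if false then true else true))
step 1: [let@0] ((\y.false) (if false then true else true))
step 2: [if@1] ((\y.false) true)
step 3: [beta@root] false

Answer: false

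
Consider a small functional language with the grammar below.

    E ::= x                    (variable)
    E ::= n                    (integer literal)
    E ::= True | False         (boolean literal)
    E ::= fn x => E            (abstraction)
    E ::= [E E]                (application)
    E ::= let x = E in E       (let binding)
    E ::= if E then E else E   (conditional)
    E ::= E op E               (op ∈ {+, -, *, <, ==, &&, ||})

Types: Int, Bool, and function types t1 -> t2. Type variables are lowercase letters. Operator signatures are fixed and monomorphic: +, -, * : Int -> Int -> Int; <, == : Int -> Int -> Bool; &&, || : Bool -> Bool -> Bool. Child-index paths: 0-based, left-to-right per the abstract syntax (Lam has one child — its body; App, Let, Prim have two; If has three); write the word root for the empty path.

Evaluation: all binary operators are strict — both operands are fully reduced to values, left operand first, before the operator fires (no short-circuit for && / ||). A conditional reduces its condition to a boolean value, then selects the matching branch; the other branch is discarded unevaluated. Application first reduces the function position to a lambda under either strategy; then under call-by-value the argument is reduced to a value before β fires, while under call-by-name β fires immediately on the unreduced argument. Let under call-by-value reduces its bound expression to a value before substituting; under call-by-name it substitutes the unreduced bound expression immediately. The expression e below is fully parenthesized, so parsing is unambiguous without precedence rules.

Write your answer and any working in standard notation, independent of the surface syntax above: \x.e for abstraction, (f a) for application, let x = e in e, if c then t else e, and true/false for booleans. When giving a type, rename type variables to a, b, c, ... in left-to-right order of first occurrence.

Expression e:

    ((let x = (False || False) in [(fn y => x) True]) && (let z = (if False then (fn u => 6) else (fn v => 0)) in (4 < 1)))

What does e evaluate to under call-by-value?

Answer: false

Derivation:
step 0: ((let x = (false || false) in ((\y.x) true)) && (let z = (if false then (\u.6) else (\v.0)) in (4 < 1)))
step 1: [delta@0.0] ((let x = false in ((\y.x) true)) && (let z = (if false then (\u.6) else (\v.0)) in (4 < 1)))
step 2: [let@0] (((\y.false) true) && (let z = (if false then (\u.6) else (\v.0)) in (4 < 1)))
step 3: [beta@0] (false && (let z = (if false then (\u.6) else (\v.0)) in (4 < 1)))
step 4: [if@1.0] (false && (let z = (\v.0) in (4 < 1)))
step 5: [let@1] (false && (4 < 1))
step 6: [delta@1] (false && false)
step 7: [delta@root] false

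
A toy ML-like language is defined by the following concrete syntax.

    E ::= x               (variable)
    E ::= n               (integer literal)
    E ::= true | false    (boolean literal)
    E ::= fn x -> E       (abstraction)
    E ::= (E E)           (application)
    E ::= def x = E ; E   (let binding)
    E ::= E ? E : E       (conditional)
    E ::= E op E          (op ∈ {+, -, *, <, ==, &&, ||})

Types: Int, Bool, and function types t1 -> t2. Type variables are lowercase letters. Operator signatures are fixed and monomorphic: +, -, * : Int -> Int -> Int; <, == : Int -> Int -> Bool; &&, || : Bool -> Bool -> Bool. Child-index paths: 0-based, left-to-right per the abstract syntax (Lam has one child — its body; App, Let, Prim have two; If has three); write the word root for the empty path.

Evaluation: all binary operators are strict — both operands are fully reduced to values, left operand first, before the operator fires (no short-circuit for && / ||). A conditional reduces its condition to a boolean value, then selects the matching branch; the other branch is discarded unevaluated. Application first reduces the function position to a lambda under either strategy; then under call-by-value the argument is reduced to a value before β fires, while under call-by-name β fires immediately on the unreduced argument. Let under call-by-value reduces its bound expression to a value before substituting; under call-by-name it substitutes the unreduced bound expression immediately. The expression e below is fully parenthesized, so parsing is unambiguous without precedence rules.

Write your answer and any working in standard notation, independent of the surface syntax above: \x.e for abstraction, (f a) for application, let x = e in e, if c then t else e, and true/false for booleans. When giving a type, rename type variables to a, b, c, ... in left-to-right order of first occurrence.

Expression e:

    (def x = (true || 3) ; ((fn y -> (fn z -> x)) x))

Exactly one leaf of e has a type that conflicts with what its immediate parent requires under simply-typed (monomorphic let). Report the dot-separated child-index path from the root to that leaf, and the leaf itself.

Derivation:
  unify Bool ~ Bool
  unify Int ~ Bool
  FAIL: mismatch Int ~ Bool

Answer: 0.1 : 3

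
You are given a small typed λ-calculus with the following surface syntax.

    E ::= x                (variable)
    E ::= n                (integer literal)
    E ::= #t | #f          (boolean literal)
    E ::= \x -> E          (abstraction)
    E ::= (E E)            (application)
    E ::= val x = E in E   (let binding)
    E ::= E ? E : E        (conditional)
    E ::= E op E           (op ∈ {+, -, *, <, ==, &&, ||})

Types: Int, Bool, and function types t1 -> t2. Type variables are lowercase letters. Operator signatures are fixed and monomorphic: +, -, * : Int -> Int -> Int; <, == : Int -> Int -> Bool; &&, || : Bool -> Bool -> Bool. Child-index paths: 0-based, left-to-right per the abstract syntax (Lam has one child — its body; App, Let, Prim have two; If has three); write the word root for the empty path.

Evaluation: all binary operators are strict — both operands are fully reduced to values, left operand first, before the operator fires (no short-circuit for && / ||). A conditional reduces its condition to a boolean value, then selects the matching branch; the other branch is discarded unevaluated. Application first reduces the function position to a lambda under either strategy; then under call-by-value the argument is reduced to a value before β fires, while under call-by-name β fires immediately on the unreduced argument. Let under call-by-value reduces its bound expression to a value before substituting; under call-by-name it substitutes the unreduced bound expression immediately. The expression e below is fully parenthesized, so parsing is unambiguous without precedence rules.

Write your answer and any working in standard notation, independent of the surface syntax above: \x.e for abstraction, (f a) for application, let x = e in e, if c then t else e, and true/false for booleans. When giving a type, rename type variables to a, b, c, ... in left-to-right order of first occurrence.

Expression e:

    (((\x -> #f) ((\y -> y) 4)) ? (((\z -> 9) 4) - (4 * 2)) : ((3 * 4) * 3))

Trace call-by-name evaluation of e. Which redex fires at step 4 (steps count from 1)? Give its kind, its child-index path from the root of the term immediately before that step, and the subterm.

Derivation:
step 0: (if ((\x.false) ((\y.y) 4)) then (((\z.9) 4) - (4 * 2)) else ((3 * 4) * 3))
step 1: [beta@0] (if false then (((\z.9) 4) - (4 * 2)) else ((3 * 4) * 3))
step 2: [if@root] ((3 * 4) * 3)
step 3: [delta@0] (12 * 3)
step 4: [delta@root] 36

Answer: delta at root : (12 * 3)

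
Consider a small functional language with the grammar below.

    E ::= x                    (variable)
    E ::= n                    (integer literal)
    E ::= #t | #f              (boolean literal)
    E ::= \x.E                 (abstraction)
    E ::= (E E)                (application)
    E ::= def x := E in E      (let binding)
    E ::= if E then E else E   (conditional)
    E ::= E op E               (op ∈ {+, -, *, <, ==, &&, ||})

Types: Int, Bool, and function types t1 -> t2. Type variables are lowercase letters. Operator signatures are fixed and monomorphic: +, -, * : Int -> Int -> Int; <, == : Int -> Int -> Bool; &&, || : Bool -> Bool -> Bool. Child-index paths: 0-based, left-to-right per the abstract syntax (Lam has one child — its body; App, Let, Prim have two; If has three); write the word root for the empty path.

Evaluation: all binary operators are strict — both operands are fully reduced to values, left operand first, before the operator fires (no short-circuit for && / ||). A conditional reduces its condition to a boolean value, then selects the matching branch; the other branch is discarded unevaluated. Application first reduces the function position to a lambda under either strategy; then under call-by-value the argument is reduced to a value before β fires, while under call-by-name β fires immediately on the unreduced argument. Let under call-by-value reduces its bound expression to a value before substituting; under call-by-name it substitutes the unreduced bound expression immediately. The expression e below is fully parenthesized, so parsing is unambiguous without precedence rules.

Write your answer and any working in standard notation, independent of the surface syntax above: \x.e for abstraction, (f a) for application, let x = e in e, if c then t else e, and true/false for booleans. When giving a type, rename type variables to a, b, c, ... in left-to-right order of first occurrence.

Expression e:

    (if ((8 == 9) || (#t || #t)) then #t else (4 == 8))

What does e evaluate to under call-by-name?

Working:
step 0: (if ((8 == 9) || (true || true)) then true else (4 == 8))
step 1: [delta@0.0] (if (false || (true || true)) then true else (4 == 8))
step 2: [delta@0.1] (if (false || true) then true else (4 == 8))
step 3: [delta@0] (if true then true else (4 == 8))
step 4: [if@root] true

Answer: true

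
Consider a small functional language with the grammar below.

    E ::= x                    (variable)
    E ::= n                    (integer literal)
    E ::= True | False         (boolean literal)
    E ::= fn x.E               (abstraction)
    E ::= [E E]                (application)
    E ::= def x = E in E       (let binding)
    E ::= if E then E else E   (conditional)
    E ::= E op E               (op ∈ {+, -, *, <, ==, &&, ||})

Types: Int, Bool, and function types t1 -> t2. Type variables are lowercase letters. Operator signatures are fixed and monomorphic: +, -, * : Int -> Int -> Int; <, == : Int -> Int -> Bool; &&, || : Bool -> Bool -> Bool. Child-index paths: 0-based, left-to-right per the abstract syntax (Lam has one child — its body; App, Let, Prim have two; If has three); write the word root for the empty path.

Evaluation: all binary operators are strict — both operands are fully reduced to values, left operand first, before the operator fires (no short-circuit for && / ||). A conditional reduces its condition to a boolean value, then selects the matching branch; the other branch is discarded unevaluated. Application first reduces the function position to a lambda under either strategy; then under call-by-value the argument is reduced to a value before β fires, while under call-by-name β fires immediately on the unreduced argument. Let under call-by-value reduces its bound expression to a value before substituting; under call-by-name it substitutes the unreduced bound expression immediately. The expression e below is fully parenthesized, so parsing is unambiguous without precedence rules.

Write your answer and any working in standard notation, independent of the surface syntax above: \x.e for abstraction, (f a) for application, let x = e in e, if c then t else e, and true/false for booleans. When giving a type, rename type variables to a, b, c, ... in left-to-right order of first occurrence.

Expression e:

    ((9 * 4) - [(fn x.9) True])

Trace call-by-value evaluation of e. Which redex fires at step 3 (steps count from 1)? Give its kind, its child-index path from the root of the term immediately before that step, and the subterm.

Working:
step 0: ((9 * 4) - ((\x.9) true))
step 1: [delta@0] (36 - ((\x.9) true))
step 2: [beta@1] (36 - 9)
step 3: [delta@root] 27

Answer: delta at root : (36 - 9)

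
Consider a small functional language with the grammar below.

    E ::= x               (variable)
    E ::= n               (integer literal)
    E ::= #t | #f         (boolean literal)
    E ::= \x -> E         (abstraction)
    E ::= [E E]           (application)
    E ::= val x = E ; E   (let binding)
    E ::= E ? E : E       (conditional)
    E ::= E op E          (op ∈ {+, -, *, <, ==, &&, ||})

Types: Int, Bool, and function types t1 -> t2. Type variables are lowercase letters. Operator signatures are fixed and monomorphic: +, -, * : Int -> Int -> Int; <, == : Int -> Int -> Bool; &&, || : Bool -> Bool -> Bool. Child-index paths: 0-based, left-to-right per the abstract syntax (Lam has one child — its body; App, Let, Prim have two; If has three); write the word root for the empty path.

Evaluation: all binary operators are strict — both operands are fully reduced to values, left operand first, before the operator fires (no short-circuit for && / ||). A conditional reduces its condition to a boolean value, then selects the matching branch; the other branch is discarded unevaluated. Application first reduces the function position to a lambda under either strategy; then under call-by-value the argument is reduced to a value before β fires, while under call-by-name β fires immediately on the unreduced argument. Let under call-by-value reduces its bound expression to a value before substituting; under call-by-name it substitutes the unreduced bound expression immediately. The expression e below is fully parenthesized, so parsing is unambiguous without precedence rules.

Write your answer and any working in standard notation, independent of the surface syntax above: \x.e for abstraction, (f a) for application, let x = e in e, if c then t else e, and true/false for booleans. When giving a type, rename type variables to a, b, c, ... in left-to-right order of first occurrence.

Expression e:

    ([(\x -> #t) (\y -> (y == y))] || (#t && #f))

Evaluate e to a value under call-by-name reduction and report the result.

Derivation:
step 0: (((\x.true) (\y.(y == y))) || (true && false))
step 1: [beta@0] (true || (true && false))
step 2: [delta@1] (true || false)
step 3: [delta@root] true

Answer: true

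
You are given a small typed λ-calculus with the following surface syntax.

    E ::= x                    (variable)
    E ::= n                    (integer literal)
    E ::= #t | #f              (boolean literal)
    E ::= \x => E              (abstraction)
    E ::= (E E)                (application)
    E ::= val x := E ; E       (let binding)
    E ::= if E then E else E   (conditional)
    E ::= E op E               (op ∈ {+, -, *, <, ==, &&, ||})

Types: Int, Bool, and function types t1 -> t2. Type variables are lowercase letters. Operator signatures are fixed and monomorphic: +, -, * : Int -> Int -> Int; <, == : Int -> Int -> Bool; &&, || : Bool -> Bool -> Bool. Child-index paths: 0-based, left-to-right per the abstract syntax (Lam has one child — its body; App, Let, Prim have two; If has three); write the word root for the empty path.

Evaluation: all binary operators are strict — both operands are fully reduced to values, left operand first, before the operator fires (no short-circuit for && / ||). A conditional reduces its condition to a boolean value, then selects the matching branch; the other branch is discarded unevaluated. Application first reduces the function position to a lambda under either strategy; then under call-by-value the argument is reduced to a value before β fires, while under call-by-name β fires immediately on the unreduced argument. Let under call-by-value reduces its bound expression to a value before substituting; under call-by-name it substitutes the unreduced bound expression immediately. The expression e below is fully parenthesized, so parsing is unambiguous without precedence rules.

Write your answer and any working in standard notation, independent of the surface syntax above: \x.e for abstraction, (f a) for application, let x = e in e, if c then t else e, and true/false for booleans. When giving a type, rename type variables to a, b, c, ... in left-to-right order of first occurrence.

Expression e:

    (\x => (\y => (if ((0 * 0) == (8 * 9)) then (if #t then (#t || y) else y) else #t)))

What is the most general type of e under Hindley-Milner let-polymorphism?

Trace:
  unify Int ~ Int
  unify Int ~ Int
  unify Int ~ Int
  unify Int ~ Int
  unify Int ~ Int
  unify Int ~ Int
  unify Bool ~ Bool
  unify Bool ~ Bool
  unify Bool ~ Bool
y : b
  unify b ~ Bool
y : Bool
  unify Bool ~ Bool
  unify Bool ~ Bool
\y._ : Bool -> Bool
\x._ : a -> Bool -> Bool

Answer: a -> Bool -> Bool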